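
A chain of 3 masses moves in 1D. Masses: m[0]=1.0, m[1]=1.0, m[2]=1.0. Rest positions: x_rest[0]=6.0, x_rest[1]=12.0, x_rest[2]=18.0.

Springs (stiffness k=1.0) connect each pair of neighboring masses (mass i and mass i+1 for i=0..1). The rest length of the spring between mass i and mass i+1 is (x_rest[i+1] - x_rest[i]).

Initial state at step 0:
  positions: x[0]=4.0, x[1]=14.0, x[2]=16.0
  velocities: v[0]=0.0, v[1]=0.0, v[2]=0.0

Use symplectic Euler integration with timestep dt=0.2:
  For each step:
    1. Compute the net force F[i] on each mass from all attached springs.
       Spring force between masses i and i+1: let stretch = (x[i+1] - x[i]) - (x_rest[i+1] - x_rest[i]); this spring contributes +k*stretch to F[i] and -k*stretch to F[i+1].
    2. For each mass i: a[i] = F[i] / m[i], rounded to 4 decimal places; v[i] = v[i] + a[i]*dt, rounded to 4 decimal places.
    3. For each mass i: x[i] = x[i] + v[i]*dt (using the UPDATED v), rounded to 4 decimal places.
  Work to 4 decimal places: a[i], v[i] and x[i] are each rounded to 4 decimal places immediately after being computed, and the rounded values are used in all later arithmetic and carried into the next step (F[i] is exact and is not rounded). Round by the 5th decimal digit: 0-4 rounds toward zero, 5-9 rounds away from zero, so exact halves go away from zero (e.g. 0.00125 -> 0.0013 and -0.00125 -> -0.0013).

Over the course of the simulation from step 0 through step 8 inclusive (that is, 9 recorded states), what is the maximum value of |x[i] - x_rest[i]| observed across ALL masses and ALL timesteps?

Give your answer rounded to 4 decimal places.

Step 0: x=[4.0000 14.0000 16.0000] v=[0.0000 0.0000 0.0000]
Step 1: x=[4.1600 13.6800 16.1600] v=[0.8000 -1.6000 0.8000]
Step 2: x=[4.4608 13.0784 16.4608] v=[1.5040 -3.0080 1.5040]
Step 3: x=[4.8663 12.2674 16.8663] v=[2.0275 -4.0550 2.0275]
Step 4: x=[5.3278 11.3443 17.3278] v=[2.3077 -4.6154 2.3077]
Step 5: x=[5.7900 10.4199 17.7900] v=[2.3110 -4.6220 2.3110]
Step 6: x=[6.1974 9.6051 18.1974] v=[2.0370 -4.0740 2.0370]
Step 7: x=[6.5011 8.9977 18.5011] v=[1.5185 -3.0371 1.5185]
Step 8: x=[6.6647 8.6706 18.6647] v=[0.8178 -1.6357 0.8178]
Max displacement = 3.3294

Answer: 3.3294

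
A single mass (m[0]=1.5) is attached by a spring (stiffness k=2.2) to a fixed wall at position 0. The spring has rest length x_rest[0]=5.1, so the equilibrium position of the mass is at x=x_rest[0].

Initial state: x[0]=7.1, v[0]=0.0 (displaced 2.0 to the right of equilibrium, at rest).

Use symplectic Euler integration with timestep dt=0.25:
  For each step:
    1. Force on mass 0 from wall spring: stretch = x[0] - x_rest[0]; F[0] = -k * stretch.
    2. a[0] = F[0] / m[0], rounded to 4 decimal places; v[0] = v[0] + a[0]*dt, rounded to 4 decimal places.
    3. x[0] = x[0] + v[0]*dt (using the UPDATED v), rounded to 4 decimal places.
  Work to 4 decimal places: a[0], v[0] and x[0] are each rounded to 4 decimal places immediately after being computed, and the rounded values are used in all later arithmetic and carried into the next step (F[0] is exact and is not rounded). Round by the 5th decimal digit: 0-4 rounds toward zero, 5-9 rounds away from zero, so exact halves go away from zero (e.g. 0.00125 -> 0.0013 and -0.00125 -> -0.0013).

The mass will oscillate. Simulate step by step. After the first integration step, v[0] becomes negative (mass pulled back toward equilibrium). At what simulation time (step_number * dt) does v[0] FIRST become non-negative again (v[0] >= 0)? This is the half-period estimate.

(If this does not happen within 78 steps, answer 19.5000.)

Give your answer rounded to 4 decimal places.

Answer: 2.7500

Derivation:
Step 0: x=[7.1000] v=[0.0000]
Step 1: x=[6.9167] v=[-0.7333]
Step 2: x=[6.5669] v=[-1.3994]
Step 3: x=[6.0826] v=[-1.9373]
Step 4: x=[5.5082] v=[-2.2976]
Step 5: x=[4.8964] v=[-2.4473]
Step 6: x=[4.3032] v=[-2.3727]
Step 7: x=[3.7831] v=[-2.0806]
Step 8: x=[3.3837] v=[-1.5977]
Step 9: x=[3.1416] v=[-0.9684]
Step 10: x=[3.0790] v=[-0.2503]
Step 11: x=[3.2017] v=[0.4907]
First v>=0 after going negative at step 11, time=2.7500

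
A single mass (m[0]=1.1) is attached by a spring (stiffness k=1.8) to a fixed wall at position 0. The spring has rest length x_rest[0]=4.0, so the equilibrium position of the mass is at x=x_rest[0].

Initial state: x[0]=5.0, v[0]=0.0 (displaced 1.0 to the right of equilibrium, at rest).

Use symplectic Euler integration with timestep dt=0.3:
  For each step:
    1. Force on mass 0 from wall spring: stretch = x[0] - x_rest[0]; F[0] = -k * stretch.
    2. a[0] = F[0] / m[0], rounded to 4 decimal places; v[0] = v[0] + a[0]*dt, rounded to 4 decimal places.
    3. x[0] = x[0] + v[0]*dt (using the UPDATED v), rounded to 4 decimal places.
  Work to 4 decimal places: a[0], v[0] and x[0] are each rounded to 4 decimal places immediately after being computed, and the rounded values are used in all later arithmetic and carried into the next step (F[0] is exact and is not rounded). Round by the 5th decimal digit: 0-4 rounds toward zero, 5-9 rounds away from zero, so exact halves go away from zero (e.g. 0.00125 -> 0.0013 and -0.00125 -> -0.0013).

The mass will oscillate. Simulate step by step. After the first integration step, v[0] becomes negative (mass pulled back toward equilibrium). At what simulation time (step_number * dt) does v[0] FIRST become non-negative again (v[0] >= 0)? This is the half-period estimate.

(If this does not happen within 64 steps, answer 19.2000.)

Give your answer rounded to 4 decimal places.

Step 0: x=[5.0000] v=[0.0000]
Step 1: x=[4.8527] v=[-0.4909]
Step 2: x=[4.5799] v=[-0.9095]
Step 3: x=[4.2216] v=[-1.1942]
Step 4: x=[3.8307] v=[-1.3030]
Step 5: x=[3.4647] v=[-1.2199]
Step 6: x=[3.1776] v=[-0.9571]
Step 7: x=[3.0116] v=[-0.5534]
Step 8: x=[2.9911] v=[-0.0682]
Step 9: x=[3.1192] v=[0.4271]
First v>=0 after going negative at step 9, time=2.7000

Answer: 2.7000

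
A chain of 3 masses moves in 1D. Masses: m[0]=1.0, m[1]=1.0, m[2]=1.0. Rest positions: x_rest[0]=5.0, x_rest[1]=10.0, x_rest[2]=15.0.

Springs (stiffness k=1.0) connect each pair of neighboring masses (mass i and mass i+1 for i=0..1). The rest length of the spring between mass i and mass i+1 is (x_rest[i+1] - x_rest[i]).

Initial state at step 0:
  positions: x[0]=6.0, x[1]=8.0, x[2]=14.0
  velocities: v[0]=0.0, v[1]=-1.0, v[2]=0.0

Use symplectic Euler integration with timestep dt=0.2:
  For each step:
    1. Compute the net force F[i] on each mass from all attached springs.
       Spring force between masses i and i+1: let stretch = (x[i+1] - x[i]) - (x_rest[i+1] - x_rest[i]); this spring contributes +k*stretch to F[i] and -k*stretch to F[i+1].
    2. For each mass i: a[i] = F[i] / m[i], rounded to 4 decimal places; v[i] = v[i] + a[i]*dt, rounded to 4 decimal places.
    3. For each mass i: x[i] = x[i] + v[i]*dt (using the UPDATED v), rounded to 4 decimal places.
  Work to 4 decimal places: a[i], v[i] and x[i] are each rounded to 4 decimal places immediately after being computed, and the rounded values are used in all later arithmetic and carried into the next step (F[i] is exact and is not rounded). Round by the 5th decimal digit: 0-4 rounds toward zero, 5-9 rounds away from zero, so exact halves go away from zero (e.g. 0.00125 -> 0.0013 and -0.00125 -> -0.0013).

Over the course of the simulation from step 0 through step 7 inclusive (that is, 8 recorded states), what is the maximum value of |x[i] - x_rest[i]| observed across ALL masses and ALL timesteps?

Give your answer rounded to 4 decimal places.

Step 0: x=[6.0000 8.0000 14.0000] v=[0.0000 -1.0000 0.0000]
Step 1: x=[5.8800 7.9600 13.9600] v=[-0.6000 -0.2000 -0.2000]
Step 2: x=[5.6432 8.0768 13.8800] v=[-1.1840 0.5840 -0.4000]
Step 3: x=[5.3037 8.3284 13.7679] v=[-1.6973 1.2579 -0.5606]
Step 4: x=[4.8852 8.6766 13.6382] v=[-2.0924 1.7409 -0.6485]
Step 5: x=[4.4184 9.0716 13.5100] v=[-2.3341 1.9749 -0.6408]
Step 6: x=[3.9377 9.4580 13.4043] v=[-2.4035 1.9319 -0.5285]
Step 7: x=[3.4778 9.7814 13.3407] v=[-2.2994 1.6171 -0.3178]
Max displacement = 2.0400

Answer: 2.0400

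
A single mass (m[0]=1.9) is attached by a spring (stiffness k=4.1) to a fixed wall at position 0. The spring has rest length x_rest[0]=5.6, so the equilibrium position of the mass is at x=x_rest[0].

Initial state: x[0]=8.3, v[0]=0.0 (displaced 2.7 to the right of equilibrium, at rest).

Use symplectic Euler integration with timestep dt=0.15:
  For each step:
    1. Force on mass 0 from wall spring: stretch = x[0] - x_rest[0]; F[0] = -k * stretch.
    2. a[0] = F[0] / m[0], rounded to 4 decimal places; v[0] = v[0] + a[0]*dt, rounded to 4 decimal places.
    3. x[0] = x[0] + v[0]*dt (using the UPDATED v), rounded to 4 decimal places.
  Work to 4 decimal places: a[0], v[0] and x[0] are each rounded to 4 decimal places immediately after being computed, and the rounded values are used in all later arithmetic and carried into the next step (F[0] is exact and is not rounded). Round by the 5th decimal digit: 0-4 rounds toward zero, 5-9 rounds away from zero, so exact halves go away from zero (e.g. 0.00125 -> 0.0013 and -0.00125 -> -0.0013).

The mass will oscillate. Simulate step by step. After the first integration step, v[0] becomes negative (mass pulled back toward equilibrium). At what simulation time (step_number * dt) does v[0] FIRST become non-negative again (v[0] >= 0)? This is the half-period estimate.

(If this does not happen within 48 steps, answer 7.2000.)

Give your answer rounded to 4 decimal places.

Step 0: x=[8.3000] v=[0.0000]
Step 1: x=[8.1689] v=[-0.8739]
Step 2: x=[7.9131] v=[-1.7054]
Step 3: x=[7.5450] v=[-2.4541]
Step 4: x=[7.0824] v=[-3.0837]
Step 5: x=[6.5479] v=[-3.5635]
Step 6: x=[5.9674] v=[-3.8703]
Step 7: x=[5.3690] v=[-3.9892]
Step 8: x=[4.7818] v=[-3.9144]
Step 9: x=[4.2344] v=[-3.6496]
Step 10: x=[3.7533] v=[-3.2076]
Step 11: x=[3.3618] v=[-2.6099]
Step 12: x=[3.0790] v=[-1.8854]
Step 13: x=[2.9186] v=[-1.0694]
Step 14: x=[2.8884] v=[-0.2015]
Step 15: x=[2.9898] v=[0.6762]
First v>=0 after going negative at step 15, time=2.2500

Answer: 2.2500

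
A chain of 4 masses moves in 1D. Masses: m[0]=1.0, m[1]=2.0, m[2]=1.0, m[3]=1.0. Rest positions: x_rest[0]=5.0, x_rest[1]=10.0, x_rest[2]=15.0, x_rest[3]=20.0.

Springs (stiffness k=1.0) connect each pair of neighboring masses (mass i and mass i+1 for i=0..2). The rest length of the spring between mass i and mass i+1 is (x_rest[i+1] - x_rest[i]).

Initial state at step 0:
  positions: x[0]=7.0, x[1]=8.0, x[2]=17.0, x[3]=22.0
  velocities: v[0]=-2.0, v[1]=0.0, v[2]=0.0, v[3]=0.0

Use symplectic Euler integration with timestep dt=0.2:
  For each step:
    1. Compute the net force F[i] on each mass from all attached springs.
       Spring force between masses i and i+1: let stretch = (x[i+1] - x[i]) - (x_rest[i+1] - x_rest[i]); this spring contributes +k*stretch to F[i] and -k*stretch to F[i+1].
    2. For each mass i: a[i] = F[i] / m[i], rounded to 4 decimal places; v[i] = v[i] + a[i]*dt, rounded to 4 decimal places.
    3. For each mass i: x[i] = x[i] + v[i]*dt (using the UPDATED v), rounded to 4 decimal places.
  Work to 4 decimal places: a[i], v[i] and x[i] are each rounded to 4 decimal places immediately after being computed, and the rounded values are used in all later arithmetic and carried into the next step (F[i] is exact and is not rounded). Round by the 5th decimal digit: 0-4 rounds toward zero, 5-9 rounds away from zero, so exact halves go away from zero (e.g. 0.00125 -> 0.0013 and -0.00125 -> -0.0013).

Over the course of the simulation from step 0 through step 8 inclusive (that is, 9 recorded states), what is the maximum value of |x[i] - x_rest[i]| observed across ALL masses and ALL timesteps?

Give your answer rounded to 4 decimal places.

Step 0: x=[7.0000 8.0000 17.0000 22.0000] v=[-2.0000 0.0000 0.0000 0.0000]
Step 1: x=[6.4400 8.1600 16.8400 22.0000] v=[-2.8000 0.8000 -0.8000 0.0000]
Step 2: x=[5.7488 8.4592 16.5392 21.9936] v=[-3.4560 1.4960 -1.5040 -0.0320]
Step 3: x=[4.9660 8.8658 16.1334 21.9690] v=[-3.9139 2.0330 -2.0291 -0.1229]
Step 4: x=[4.1392 9.3398 15.6703 21.9110] v=[-4.1339 2.3698 -2.3155 -0.2900]
Step 5: x=[3.3204 9.8364 15.2036 21.8034] v=[-4.0938 2.4828 -2.3335 -0.5381]
Step 6: x=[2.5623 10.3100 14.7862 21.6318] v=[-3.7906 2.3679 -2.0870 -0.8581]
Step 7: x=[1.9141 10.7181 14.4636 21.3864] v=[-3.2411 2.0407 -1.6131 -1.2272]
Step 8: x=[1.4180 11.0251 14.2681 21.0640] v=[-2.4803 1.5348 -0.9776 -1.6118]
Max displacement = 3.5820

Answer: 3.5820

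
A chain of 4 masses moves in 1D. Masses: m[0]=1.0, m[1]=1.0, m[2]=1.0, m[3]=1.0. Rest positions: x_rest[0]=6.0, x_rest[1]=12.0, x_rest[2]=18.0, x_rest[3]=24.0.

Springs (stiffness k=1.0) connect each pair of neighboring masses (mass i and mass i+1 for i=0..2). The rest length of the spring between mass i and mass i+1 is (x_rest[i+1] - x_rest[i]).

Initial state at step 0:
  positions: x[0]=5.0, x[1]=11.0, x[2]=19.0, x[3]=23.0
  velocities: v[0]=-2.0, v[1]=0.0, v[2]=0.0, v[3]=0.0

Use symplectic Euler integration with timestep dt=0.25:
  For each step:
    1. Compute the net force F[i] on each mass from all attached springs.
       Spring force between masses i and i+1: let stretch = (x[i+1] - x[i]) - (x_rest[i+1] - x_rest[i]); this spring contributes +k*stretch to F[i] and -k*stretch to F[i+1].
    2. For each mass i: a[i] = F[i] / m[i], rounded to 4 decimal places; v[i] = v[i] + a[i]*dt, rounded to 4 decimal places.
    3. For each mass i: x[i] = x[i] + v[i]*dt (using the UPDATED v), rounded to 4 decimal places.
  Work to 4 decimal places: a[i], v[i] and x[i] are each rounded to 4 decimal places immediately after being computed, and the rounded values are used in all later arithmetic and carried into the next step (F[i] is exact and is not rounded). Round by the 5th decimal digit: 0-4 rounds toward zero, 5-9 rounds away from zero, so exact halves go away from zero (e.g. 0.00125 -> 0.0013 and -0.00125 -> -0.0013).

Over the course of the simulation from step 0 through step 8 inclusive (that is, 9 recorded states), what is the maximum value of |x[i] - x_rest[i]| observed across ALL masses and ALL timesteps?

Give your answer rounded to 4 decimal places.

Answer: 2.7418

Derivation:
Step 0: x=[5.0000 11.0000 19.0000 23.0000] v=[-2.0000 0.0000 0.0000 0.0000]
Step 1: x=[4.5000 11.1250 18.7500 23.1250] v=[-2.0000 0.5000 -1.0000 0.5000]
Step 2: x=[4.0391 11.3125 18.2969 23.3516] v=[-1.8438 0.7500 -1.8125 0.9063]
Step 3: x=[3.6577 11.4820 17.7232 23.6373] v=[-1.5255 0.6778 -2.2949 1.1426]
Step 4: x=[3.3904 11.5525 17.1290 23.9283] v=[-1.0694 0.2820 -2.3767 1.1641]
Step 5: x=[3.2582 11.4614 16.6113 24.1694] v=[-0.5289 -0.3644 -2.0710 0.9643]
Step 6: x=[3.2637 11.1795 16.2441 24.3131] v=[0.0219 -1.1277 -1.4690 0.5748]
Step 7: x=[3.3889 10.7194 16.0646 24.3275] v=[0.5009 -1.8405 -0.7179 0.0576]
Step 8: x=[3.5973 10.1352 16.0675 24.2005] v=[0.8335 -2.3368 0.0115 -0.5081]
Max displacement = 2.7418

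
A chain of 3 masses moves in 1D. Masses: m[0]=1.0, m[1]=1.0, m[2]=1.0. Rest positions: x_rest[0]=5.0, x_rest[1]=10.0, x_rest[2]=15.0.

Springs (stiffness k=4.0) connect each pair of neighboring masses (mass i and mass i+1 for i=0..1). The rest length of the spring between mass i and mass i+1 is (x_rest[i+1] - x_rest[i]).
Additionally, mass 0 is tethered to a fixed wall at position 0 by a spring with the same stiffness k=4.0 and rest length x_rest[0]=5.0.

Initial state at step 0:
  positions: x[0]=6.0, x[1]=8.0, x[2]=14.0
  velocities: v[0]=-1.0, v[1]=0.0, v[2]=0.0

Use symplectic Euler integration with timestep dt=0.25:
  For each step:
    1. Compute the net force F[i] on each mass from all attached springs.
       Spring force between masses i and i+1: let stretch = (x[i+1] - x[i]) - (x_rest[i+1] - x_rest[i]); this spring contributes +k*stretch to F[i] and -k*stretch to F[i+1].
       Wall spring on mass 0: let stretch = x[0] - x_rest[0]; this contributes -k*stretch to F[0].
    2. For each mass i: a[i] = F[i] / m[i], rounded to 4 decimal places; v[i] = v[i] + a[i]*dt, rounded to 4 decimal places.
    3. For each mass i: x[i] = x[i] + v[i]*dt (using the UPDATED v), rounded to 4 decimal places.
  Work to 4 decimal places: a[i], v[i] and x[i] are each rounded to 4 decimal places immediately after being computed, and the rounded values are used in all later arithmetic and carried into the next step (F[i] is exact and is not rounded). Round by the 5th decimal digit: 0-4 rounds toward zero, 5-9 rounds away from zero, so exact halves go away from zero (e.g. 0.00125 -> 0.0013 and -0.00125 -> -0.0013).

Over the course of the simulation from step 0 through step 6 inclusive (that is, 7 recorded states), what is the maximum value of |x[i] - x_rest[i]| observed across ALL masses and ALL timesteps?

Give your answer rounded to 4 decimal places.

Step 0: x=[6.0000 8.0000 14.0000] v=[-1.0000 0.0000 0.0000]
Step 1: x=[4.7500 9.0000 13.7500] v=[-5.0000 4.0000 -1.0000]
Step 2: x=[3.3750 10.1250 13.5625] v=[-5.5000 4.5000 -0.7500]
Step 3: x=[2.8438 10.4219 13.7656] v=[-2.1250 1.1875 0.8125]
Step 4: x=[3.4961 9.6602 14.3828] v=[2.6093 -3.0469 2.4688]
Step 5: x=[4.8154 8.5381 15.0694] v=[5.2773 -4.4884 2.7462]
Step 6: x=[5.8616 8.1182 15.3731] v=[4.1846 -1.6798 1.2149]
Max displacement = 2.1562

Answer: 2.1562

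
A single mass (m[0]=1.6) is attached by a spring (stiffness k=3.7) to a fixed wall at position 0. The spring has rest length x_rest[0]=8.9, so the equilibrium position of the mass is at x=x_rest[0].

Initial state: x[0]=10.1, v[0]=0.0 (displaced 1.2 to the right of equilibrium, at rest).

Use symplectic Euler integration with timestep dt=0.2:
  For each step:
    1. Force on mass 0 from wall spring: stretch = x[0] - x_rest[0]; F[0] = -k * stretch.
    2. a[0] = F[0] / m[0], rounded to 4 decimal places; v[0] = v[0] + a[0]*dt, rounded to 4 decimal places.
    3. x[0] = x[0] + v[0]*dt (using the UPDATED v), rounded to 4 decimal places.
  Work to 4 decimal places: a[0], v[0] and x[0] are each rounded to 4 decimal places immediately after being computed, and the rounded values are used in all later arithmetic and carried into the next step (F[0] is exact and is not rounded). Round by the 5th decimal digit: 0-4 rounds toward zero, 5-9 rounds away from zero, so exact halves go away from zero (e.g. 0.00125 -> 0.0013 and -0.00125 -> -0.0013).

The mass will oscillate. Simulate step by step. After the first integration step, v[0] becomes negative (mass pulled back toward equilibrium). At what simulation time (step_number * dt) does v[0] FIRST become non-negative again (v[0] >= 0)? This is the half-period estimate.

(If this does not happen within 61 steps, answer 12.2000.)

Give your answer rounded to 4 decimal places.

Answer: 2.2000

Derivation:
Step 0: x=[10.1000] v=[0.0000]
Step 1: x=[9.9890] v=[-0.5550]
Step 2: x=[9.7773] v=[-1.0587]
Step 3: x=[9.4844] v=[-1.4645]
Step 4: x=[9.1374] v=[-1.7348]
Step 5: x=[8.7685] v=[-1.8446]
Step 6: x=[8.4117] v=[-1.7838]
Step 7: x=[8.1001] v=[-1.5580]
Step 8: x=[7.8625] v=[-1.1880]
Step 9: x=[7.7209] v=[-0.7082]
Step 10: x=[7.6883] v=[-0.1629]
Step 11: x=[7.7678] v=[0.3975]
First v>=0 after going negative at step 11, time=2.2000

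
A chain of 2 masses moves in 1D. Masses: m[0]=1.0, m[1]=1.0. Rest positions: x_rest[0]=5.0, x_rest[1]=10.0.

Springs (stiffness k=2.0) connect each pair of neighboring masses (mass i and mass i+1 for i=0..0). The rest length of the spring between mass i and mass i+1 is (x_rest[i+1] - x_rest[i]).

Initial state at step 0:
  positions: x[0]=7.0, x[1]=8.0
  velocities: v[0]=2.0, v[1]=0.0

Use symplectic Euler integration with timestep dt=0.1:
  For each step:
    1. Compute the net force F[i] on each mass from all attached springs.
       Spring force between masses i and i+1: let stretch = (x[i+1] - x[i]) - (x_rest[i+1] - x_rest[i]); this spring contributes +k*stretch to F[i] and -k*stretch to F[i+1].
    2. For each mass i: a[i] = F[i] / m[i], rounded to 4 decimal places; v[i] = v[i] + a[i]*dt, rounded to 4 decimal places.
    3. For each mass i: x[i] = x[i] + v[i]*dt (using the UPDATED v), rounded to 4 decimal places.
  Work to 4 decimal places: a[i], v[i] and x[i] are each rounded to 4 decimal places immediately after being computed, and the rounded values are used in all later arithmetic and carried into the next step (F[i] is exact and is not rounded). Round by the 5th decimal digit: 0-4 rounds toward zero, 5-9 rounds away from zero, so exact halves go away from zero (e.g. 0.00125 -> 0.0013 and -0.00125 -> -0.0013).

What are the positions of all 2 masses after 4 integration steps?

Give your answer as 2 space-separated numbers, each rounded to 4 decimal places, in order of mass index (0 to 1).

Answer: 7.0080 8.7920

Derivation:
Step 0: x=[7.0000 8.0000] v=[2.0000 0.0000]
Step 1: x=[7.1200 8.0800] v=[1.2000 0.8000]
Step 2: x=[7.1592 8.2408] v=[0.3920 1.6080]
Step 3: x=[7.1200 8.4800] v=[-0.3917 2.3917]
Step 4: x=[7.0080 8.7920] v=[-1.1197 3.1197]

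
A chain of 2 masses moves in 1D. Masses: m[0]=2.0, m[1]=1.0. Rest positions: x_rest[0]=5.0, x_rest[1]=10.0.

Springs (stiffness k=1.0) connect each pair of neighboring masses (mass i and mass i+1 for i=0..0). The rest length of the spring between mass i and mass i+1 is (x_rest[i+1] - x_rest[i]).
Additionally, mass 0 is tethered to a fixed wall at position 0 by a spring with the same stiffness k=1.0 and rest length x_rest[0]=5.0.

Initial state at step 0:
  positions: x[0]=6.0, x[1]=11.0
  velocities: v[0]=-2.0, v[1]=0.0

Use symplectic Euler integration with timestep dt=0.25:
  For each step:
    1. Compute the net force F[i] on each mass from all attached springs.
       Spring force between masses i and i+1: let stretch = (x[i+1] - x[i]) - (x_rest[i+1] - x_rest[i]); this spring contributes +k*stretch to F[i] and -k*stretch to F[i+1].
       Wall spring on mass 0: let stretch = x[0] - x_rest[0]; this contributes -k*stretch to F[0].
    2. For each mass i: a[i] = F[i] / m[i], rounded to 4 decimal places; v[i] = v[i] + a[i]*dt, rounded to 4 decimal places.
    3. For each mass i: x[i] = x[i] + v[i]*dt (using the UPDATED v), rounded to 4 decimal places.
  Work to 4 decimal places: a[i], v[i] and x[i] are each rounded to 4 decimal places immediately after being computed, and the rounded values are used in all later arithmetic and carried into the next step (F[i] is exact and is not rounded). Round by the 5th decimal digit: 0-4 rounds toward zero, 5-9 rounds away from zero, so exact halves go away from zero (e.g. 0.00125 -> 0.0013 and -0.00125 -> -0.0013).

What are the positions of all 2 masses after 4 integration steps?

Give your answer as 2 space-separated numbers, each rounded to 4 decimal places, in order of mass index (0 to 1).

Answer: 4.0108 10.6829

Derivation:
Step 0: x=[6.0000 11.0000] v=[-2.0000 0.0000]
Step 1: x=[5.4688 11.0000] v=[-2.1250 0.0000]
Step 2: x=[4.9395 10.9668] v=[-2.1172 -0.1328]
Step 3: x=[4.4442 10.8694] v=[-1.9812 -0.3896]
Step 4: x=[4.0108 10.6829] v=[-1.7336 -0.7459]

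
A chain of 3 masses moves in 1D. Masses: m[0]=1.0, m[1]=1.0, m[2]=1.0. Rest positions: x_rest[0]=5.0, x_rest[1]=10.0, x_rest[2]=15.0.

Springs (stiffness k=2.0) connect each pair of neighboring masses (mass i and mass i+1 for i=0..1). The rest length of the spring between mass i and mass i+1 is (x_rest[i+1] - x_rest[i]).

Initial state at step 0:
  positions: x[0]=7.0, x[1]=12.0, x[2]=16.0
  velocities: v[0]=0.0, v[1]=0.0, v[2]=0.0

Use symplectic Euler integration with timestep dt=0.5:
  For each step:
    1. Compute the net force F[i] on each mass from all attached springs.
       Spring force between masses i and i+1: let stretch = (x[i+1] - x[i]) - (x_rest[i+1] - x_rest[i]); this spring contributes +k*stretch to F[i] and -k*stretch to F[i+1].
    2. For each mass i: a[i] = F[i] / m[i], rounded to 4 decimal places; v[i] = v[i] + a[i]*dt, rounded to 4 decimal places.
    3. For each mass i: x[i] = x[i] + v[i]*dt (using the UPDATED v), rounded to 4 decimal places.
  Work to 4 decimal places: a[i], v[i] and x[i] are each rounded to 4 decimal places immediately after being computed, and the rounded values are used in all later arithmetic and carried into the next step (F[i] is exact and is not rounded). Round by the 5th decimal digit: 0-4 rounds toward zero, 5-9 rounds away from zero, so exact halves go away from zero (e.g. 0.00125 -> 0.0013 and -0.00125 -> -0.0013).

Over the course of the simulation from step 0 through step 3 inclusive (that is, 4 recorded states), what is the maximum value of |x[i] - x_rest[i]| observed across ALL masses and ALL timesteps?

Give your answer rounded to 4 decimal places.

Step 0: x=[7.0000 12.0000 16.0000] v=[0.0000 0.0000 0.0000]
Step 1: x=[7.0000 11.5000 16.5000] v=[0.0000 -1.0000 1.0000]
Step 2: x=[6.7500 11.2500 17.0000] v=[-0.5000 -0.5000 1.0000]
Step 3: x=[6.2500 11.6250 17.1250] v=[-1.0000 0.7500 0.2500]
Max displacement = 2.1250

Answer: 2.1250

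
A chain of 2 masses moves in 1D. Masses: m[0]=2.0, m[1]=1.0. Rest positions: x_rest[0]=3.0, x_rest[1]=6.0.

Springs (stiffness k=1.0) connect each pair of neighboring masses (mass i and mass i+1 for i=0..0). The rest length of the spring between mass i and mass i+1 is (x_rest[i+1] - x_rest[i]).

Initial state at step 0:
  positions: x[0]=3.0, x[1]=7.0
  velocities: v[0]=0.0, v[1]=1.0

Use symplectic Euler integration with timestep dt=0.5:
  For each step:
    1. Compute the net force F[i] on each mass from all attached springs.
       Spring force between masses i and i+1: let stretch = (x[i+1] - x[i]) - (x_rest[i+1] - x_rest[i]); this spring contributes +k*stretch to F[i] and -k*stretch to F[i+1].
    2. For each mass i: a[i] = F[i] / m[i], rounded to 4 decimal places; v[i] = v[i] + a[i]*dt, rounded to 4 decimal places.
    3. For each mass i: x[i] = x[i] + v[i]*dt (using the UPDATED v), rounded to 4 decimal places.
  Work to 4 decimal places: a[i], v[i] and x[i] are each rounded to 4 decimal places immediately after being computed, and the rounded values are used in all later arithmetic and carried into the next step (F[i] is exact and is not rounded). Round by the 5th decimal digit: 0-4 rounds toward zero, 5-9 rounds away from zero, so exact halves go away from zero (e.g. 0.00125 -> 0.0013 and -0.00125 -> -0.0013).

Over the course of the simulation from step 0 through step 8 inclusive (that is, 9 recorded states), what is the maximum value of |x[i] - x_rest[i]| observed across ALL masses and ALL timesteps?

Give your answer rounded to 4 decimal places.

Step 0: x=[3.0000 7.0000] v=[0.0000 1.0000]
Step 1: x=[3.1250 7.2500] v=[0.2500 0.5000]
Step 2: x=[3.3907 7.2188] v=[0.5313 -0.0625]
Step 3: x=[3.7599 6.9805] v=[0.7384 -0.4766]
Step 4: x=[4.1567 6.6871] v=[0.7936 -0.5869]
Step 5: x=[4.4948 6.5111] v=[0.6762 -0.3521]
Step 6: x=[4.7100 6.5810] v=[0.4303 0.1398]
Step 7: x=[4.7841 6.9332] v=[0.1481 0.7043]
Step 8: x=[4.7518 7.4981] v=[-0.0647 1.1298]
Max displacement = 1.7841

Answer: 1.7841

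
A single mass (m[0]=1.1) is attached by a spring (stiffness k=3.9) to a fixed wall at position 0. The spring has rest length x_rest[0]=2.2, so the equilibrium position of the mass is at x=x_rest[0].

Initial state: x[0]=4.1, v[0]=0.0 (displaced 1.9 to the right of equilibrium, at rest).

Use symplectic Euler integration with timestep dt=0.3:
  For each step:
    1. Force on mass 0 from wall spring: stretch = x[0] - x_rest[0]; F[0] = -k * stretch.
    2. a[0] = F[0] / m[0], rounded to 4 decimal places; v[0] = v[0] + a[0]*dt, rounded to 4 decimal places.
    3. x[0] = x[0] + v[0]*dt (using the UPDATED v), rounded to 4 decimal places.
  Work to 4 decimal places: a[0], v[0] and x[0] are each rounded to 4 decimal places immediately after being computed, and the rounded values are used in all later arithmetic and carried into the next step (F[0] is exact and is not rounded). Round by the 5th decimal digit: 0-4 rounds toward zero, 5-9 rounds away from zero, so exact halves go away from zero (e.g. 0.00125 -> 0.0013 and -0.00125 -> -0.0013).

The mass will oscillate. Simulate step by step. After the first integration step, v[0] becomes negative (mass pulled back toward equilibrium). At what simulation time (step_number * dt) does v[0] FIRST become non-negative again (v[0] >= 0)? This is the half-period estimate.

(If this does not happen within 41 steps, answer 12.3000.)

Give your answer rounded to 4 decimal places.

Step 0: x=[4.1000] v=[0.0000]
Step 1: x=[3.4937] v=[-2.0209]
Step 2: x=[2.4746] v=[-3.3969]
Step 3: x=[1.3679] v=[-3.6890]
Step 4: x=[0.5267] v=[-2.8039]
Step 5: x=[0.2195] v=[-1.0241]
Step 6: x=[0.5442] v=[1.0824]
First v>=0 after going negative at step 6, time=1.8000

Answer: 1.8000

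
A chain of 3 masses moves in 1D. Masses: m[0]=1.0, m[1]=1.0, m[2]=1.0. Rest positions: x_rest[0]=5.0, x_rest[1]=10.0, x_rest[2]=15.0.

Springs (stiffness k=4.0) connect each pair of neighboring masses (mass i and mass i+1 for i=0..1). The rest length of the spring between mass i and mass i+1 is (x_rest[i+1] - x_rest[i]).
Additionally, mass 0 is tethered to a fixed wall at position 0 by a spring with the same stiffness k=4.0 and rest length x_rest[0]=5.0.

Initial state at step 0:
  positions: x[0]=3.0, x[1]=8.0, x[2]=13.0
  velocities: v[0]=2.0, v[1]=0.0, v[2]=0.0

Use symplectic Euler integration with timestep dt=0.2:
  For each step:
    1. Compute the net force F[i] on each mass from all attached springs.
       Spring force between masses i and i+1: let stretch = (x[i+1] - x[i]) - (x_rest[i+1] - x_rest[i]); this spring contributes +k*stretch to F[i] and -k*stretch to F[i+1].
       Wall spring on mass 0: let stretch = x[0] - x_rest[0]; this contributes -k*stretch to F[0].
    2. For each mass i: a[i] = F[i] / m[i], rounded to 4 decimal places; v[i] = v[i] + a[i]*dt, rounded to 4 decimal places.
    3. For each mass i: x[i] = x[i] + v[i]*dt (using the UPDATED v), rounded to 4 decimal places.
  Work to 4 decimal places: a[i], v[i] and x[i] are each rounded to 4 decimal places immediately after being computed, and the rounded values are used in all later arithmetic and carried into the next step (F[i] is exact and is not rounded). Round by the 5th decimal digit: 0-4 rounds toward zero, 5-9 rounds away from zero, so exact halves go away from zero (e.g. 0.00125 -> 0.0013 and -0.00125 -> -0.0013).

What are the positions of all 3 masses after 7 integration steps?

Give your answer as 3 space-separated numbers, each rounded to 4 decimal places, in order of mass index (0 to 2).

Step 0: x=[3.0000 8.0000 13.0000] v=[2.0000 0.0000 0.0000]
Step 1: x=[3.7200 8.0000 13.0000] v=[3.6000 0.0000 0.0000]
Step 2: x=[4.5296 8.1152 13.0000] v=[4.0480 0.5760 0.0000]
Step 3: x=[5.1882 8.4383 13.0184] v=[3.2928 1.6154 0.0922]
Step 4: x=[5.5367 8.9742 13.1040] v=[1.7423 2.6794 0.4281]
Step 5: x=[5.5493 9.6208 13.3289] v=[0.0629 3.2332 1.1243]
Step 6: x=[5.3254 10.2093 13.7605] v=[-1.1193 2.9425 2.1578]
Step 7: x=[5.0309 10.5846 14.4239] v=[-1.4725 1.8763 3.3168]

Answer: 5.0309 10.5846 14.4239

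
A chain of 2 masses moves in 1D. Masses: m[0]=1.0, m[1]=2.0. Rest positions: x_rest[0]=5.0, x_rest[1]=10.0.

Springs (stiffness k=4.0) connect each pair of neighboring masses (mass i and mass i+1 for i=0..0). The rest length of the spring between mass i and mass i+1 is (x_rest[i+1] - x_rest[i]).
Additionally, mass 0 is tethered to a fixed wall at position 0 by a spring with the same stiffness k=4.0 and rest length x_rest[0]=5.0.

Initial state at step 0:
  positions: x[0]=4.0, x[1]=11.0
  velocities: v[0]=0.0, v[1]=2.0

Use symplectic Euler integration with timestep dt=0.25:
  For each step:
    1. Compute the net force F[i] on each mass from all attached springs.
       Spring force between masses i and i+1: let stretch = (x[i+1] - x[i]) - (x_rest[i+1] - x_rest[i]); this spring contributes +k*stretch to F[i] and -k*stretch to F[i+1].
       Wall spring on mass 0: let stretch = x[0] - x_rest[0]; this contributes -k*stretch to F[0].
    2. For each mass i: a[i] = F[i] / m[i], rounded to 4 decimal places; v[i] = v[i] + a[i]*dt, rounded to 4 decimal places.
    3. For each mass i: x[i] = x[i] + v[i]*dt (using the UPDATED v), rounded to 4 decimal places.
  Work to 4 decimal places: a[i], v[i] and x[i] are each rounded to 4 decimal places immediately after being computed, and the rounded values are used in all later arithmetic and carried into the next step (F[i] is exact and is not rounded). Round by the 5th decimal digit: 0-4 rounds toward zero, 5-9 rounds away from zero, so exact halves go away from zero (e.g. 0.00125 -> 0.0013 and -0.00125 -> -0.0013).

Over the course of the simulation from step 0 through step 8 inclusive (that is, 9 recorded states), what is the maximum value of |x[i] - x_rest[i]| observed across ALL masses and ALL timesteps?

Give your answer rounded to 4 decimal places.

Step 0: x=[4.0000 11.0000] v=[0.0000 2.0000]
Step 1: x=[4.7500 11.2500] v=[3.0000 1.0000]
Step 2: x=[5.9375 11.3125] v=[4.7500 0.2500]
Step 3: x=[6.9844 11.3281] v=[4.1875 0.0625]
Step 4: x=[7.3711 11.4258] v=[1.5468 0.3907]
Step 5: x=[6.9287 11.6417] v=[-1.7696 0.8634]
Step 6: x=[5.9324 11.8934] v=[-3.9853 1.0069]
Step 7: x=[4.9432 12.0250] v=[-3.9567 0.5264]
Step 8: x=[4.4887 11.8964] v=[-1.8181 -0.5145]
Max displacement = 2.3711

Answer: 2.3711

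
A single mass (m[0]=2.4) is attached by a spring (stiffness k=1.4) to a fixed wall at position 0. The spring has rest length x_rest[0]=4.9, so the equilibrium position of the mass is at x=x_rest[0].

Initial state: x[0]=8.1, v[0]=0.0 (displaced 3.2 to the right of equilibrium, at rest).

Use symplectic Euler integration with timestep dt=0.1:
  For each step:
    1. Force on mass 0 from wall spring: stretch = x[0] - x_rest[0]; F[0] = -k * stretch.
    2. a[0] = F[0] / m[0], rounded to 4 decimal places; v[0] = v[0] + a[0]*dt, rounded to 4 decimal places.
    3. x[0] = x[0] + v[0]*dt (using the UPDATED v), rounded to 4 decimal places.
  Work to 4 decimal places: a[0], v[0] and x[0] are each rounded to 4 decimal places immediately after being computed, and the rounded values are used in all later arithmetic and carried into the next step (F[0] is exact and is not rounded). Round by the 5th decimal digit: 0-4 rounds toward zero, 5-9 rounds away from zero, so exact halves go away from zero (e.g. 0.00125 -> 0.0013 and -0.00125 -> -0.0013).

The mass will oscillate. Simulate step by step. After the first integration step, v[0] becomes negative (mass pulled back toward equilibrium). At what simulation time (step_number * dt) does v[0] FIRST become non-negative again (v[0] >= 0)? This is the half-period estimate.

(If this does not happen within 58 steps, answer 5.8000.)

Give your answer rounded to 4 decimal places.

Step 0: x=[8.1000] v=[0.0000]
Step 1: x=[8.0813] v=[-0.1867]
Step 2: x=[8.0441] v=[-0.3723]
Step 3: x=[7.9885] v=[-0.5557]
Step 4: x=[7.9149] v=[-0.7359]
Step 5: x=[7.8237] v=[-0.9118]
Step 6: x=[7.7155] v=[-1.0824]
Step 7: x=[7.5908] v=[-1.2466]
Step 8: x=[7.4504] v=[-1.4036]
Step 9: x=[7.2952] v=[-1.5524]
Step 10: x=[7.1260] v=[-1.6921]
Step 11: x=[6.9438] v=[-1.8220]
Step 12: x=[6.7497] v=[-1.9412]
Step 13: x=[6.5448] v=[-2.0491]
Step 14: x=[6.3303] v=[-2.1451]
Step 15: x=[6.1075] v=[-2.2285]
Step 16: x=[5.8776] v=[-2.2989]
Step 17: x=[5.6420] v=[-2.3559]
Step 18: x=[5.4021] v=[-2.3992]
Step 19: x=[5.1593] v=[-2.4285]
Step 20: x=[4.9149] v=[-2.4436]
Step 21: x=[4.6705] v=[-2.4445]
Step 22: x=[4.4274] v=[-2.4311]
Step 23: x=[4.1871] v=[-2.4035]
Step 24: x=[3.9509] v=[-2.3619]
Step 25: x=[3.7203] v=[-2.3065]
Step 26: x=[3.4965] v=[-2.2377]
Step 27: x=[3.2809] v=[-2.1558]
Step 28: x=[3.0748] v=[-2.0614]
Step 29: x=[2.8793] v=[-1.9549]
Step 30: x=[2.6956] v=[-1.8370]
Step 31: x=[2.5248] v=[-1.7084]
Step 32: x=[2.3678] v=[-1.5699]
Step 33: x=[2.2256] v=[-1.4222]
Step 34: x=[2.0990] v=[-1.2662]
Step 35: x=[1.9887] v=[-1.1028]
Step 36: x=[1.8954] v=[-0.9330]
Step 37: x=[1.8196] v=[-0.7577]
Step 38: x=[1.7618] v=[-0.5780]
Step 39: x=[1.7223] v=[-0.3949]
Step 40: x=[1.7014] v=[-0.2095]
Step 41: x=[1.6991] v=[-0.0229]
Step 42: x=[1.7155] v=[0.1638]
First v>=0 after going negative at step 42, time=4.2000

Answer: 4.2000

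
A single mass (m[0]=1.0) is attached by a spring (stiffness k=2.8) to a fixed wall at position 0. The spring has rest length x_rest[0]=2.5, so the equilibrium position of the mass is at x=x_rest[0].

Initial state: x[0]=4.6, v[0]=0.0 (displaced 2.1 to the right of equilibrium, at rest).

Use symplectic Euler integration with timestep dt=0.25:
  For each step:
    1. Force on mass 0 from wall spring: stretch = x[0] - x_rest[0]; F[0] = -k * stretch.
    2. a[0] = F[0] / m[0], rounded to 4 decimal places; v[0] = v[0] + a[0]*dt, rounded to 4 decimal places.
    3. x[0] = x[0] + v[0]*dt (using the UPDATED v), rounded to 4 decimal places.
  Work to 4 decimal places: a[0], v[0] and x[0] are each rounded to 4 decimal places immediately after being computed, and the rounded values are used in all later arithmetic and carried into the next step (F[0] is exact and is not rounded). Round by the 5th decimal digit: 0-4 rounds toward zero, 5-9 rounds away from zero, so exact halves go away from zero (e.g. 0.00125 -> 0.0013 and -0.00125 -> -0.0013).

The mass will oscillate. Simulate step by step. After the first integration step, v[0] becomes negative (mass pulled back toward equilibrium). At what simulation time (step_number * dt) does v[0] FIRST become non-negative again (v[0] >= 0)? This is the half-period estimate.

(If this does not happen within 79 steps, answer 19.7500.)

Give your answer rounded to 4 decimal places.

Step 0: x=[4.6000] v=[0.0000]
Step 1: x=[4.2325] v=[-1.4700]
Step 2: x=[3.5618] v=[-2.6828]
Step 3: x=[2.7053] v=[-3.4261]
Step 4: x=[1.8129] v=[-3.5698]
Step 5: x=[1.0407] v=[-3.0888]
Step 6: x=[0.5239] v=[-2.0673]
Step 7: x=[0.3529] v=[-0.6840]
Step 8: x=[0.5577] v=[0.8190]
First v>=0 after going negative at step 8, time=2.0000

Answer: 2.0000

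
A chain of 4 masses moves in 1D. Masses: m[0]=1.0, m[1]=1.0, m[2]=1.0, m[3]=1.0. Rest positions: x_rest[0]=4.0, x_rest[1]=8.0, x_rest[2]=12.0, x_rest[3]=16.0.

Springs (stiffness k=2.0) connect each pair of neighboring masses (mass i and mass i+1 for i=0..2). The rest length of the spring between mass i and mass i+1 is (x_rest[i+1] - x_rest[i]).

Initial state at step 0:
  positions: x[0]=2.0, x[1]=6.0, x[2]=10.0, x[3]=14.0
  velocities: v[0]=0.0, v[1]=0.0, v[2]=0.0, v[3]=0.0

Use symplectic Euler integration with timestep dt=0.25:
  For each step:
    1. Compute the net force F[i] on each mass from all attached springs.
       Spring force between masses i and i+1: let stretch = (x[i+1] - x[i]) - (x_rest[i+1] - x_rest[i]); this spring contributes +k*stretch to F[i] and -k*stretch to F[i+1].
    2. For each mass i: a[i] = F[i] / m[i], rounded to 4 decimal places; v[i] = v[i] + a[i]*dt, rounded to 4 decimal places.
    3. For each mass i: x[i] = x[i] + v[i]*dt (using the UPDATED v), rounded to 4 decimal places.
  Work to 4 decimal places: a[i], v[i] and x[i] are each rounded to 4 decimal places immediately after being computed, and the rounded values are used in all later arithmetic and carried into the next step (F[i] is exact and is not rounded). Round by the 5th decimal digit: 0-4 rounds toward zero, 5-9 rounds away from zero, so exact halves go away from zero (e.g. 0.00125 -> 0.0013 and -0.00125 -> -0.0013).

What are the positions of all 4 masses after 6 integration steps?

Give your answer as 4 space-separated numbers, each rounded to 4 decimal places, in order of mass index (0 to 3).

Answer: 2.0000 6.0000 10.0000 14.0000

Derivation:
Step 0: x=[2.0000 6.0000 10.0000 14.0000] v=[0.0000 0.0000 0.0000 0.0000]
Step 1: x=[2.0000 6.0000 10.0000 14.0000] v=[0.0000 0.0000 0.0000 0.0000]
Step 2: x=[2.0000 6.0000 10.0000 14.0000] v=[0.0000 0.0000 0.0000 0.0000]
Step 3: x=[2.0000 6.0000 10.0000 14.0000] v=[0.0000 0.0000 0.0000 0.0000]
Step 4: x=[2.0000 6.0000 10.0000 14.0000] v=[0.0000 0.0000 0.0000 0.0000]
Step 5: x=[2.0000 6.0000 10.0000 14.0000] v=[0.0000 0.0000 0.0000 0.0000]
Step 6: x=[2.0000 6.0000 10.0000 14.0000] v=[0.0000 0.0000 0.0000 0.0000]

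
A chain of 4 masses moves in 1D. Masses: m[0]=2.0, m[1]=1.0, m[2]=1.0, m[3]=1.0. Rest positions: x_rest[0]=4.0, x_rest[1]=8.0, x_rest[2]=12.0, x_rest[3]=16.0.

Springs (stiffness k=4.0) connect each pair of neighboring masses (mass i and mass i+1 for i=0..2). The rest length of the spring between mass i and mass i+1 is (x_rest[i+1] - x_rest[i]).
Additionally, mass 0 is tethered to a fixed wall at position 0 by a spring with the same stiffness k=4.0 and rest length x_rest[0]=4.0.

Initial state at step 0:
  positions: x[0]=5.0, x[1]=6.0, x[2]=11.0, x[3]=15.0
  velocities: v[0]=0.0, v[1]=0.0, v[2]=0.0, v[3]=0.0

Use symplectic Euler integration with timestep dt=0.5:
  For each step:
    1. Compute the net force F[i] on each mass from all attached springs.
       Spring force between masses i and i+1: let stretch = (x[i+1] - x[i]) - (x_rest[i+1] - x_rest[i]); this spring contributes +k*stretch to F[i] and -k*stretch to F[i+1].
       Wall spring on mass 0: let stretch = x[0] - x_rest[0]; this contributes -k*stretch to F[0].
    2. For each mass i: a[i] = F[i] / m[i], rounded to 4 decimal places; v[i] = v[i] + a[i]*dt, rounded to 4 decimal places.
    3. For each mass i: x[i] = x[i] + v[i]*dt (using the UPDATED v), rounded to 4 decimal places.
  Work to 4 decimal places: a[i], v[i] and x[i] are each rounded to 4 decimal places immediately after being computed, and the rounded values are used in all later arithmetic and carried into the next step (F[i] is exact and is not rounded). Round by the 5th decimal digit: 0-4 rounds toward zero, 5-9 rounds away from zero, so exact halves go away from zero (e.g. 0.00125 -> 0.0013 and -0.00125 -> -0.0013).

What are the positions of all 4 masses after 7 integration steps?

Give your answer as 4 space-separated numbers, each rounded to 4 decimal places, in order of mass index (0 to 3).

Answer: 5.1250 8.7500 12.2500 16.5000

Derivation:
Step 0: x=[5.0000 6.0000 11.0000 15.0000] v=[0.0000 0.0000 0.0000 0.0000]
Step 1: x=[3.0000 10.0000 10.0000 15.0000] v=[-4.0000 8.0000 -2.0000 0.0000]
Step 2: x=[3.0000 7.0000 14.0000 14.0000] v=[0.0000 -6.0000 8.0000 -2.0000]
Step 3: x=[3.5000 7.0000 11.0000 17.0000] v=[1.0000 0.0000 -6.0000 6.0000]
Step 4: x=[4.0000 7.5000 10.0000 18.0000] v=[1.0000 1.0000 -2.0000 2.0000]
Step 5: x=[4.2500 7.0000 14.5000 15.0000] v=[0.5000 -1.0000 9.0000 -6.0000]
Step 6: x=[3.7500 11.2500 12.0000 15.5000] v=[-1.0000 8.5000 -5.0000 1.0000]
Step 7: x=[5.1250 8.7500 12.2500 16.5000] v=[2.7500 -5.0000 0.5000 2.0000]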